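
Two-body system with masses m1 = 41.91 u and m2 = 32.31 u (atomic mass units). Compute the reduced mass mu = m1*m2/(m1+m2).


mu = m1 * m2 / (m1 + m2)
= 41.91 * 32.31 / (41.91 + 32.31)
= 1354.1121 / 74.22
= 18.2446 u

18.2446


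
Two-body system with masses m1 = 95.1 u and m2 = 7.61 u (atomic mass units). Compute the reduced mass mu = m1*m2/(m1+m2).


mu = m1 * m2 / (m1 + m2)
= 95.1 * 7.61 / (95.1 + 7.61)
= 723.711 / 102.71
= 7.0462 u

7.0462


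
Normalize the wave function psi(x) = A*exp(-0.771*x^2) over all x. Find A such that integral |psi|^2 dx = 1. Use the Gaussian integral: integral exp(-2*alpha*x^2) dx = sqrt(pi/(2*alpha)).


integral |psi|^2 dx = A^2 * sqrt(pi/(2*alpha)) = 1
A^2 = sqrt(2*alpha/pi)
= sqrt(2 * 0.771 / pi)
= 0.700595
A = sqrt(0.700595)
= 0.837

0.837


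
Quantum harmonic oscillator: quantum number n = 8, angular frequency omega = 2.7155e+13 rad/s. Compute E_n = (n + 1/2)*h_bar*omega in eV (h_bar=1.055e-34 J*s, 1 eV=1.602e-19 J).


E = (n + 1/2) * h_bar * omega
= (8 + 0.5) * 1.055e-34 * 2.7155e+13
= 8.5 * 2.8649e-21
= 2.4351e-20 J
= 0.152 eV

0.152


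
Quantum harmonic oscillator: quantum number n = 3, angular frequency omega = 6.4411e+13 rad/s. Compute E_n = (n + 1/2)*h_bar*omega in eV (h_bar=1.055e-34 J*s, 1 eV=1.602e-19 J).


E = (n + 1/2) * h_bar * omega
= (3 + 0.5) * 1.055e-34 * 6.4411e+13
= 3.5 * 6.7954e-21
= 2.3784e-20 J
= 0.1485 eV

0.1485


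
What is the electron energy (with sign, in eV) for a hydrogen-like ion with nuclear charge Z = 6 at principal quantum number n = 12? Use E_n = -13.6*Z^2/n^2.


E_n = -13.6 * Z^2 / n^2
= -13.6 * 6^2 / 12^2
= -13.6 * 36 / 144
= -3.4 eV

-3.4


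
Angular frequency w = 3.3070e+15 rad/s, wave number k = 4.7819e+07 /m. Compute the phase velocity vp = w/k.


vp = w / k
= 3.3070e+15 / 4.7819e+07
= 6.9157e+07 m/s

6.9157e+07


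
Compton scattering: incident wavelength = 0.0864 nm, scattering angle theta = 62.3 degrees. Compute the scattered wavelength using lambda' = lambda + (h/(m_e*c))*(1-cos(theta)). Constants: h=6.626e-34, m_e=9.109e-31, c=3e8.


Compton wavelength: h/(m_e*c) = 2.4247e-12 m
d_lambda = 2.4247e-12 * (1 - cos(62.3 deg))
= 2.4247e-12 * 0.535158
= 1.2976e-12 m = 0.001298 nm
lambda' = 0.0864 + 0.001298
= 0.087698 nm

0.087698


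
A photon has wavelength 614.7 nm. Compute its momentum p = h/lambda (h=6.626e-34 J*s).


p = h / lambda
= 6.626e-34 / (614.7e-9)
= 6.626e-34 / 6.1470e-07
= 1.0779e-27 kg*m/s

1.0779e-27


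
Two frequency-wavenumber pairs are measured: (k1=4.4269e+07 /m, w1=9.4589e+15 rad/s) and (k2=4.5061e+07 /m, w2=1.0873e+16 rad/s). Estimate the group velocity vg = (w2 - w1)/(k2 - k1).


vg = (w2 - w1) / (k2 - k1)
= (1.0873e+16 - 9.4589e+15) / (4.5061e+07 - 4.4269e+07)
= 1.4141e+15 / 7.9200e+05
= 1.7855e+09 m/s

1.7855e+09


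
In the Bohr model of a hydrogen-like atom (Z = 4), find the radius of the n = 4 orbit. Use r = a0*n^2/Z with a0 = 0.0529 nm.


r = a0 * n^2 / Z
= 0.0529 * 4^2 / 4
= 0.0529 * 16 / 4
= 0.2116 nm

0.2116


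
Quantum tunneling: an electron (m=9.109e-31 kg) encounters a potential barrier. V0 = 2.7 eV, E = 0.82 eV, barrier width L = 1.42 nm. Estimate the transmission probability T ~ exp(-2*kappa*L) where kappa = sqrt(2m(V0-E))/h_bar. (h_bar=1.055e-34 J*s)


V0 - E = 1.88 eV = 3.0118e-19 J
kappa = sqrt(2 * m * (V0-E)) / h_bar
= sqrt(2 * 9.109e-31 * 3.0118e-19) / 1.055e-34
= 7.0211e+09 /m
2*kappa*L = 2 * 7.0211e+09 * 1.42e-9
= 19.9401
T = exp(-19.9401) = 2.188482e-09

2.188482e-09


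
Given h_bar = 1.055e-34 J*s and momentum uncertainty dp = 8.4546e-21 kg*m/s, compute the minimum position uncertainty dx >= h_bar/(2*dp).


dx = h_bar / (2 * dp)
= 1.055e-34 / (2 * 8.4546e-21)
= 1.055e-34 / 1.6909e-20
= 6.2392e-15 m

6.2392e-15


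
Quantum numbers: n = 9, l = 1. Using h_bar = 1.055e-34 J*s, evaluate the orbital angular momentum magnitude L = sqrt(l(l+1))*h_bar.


L = sqrt(l*(l+1)) * h_bar
= sqrt(1 * 2) * 1.055e-34
= sqrt(2) * 1.055e-34
= 1.4142 * 1.055e-34
= 1.4920e-34 J*s

1.4920e-34


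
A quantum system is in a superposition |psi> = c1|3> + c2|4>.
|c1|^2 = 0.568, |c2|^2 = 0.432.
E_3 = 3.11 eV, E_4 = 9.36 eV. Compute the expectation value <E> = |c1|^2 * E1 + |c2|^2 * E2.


<E> = |c1|^2 * E1 + |c2|^2 * E2
= 0.568 * 3.11 + 0.432 * 9.36
= 1.7665 + 4.0435
= 5.81 eV

5.81


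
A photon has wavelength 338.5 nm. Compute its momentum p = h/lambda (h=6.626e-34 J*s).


p = h / lambda
= 6.626e-34 / (338.5e-9)
= 6.626e-34 / 3.3850e-07
= 1.9575e-27 kg*m/s

1.9575e-27


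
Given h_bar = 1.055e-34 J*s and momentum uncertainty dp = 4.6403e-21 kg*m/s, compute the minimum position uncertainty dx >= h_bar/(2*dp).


dx = h_bar / (2 * dp)
= 1.055e-34 / (2 * 4.6403e-21)
= 1.055e-34 / 9.2806e-21
= 1.1368e-14 m

1.1368e-14


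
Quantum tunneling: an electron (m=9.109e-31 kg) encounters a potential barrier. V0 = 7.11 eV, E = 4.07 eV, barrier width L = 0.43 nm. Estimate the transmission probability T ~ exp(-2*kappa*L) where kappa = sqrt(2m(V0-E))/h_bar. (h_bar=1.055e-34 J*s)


V0 - E = 3.04 eV = 4.8701e-19 J
kappa = sqrt(2 * m * (V0-E)) / h_bar
= sqrt(2 * 9.109e-31 * 4.8701e-19) / 1.055e-34
= 8.9282e+09 /m
2*kappa*L = 2 * 8.9282e+09 * 0.43e-9
= 7.6783
T = exp(-7.6783) = 4.627666e-04

4.627666e-04


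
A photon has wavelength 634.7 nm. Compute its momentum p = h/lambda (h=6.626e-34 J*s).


p = h / lambda
= 6.626e-34 / (634.7e-9)
= 6.626e-34 / 6.3470e-07
= 1.0440e-27 kg*m/s

1.0440e-27


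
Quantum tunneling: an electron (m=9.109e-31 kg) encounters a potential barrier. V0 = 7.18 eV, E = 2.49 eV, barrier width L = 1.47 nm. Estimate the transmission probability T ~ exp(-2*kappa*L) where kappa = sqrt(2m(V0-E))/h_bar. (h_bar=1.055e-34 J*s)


V0 - E = 4.69 eV = 7.5134e-19 J
kappa = sqrt(2 * m * (V0-E)) / h_bar
= sqrt(2 * 9.109e-31 * 7.5134e-19) / 1.055e-34
= 1.1090e+10 /m
2*kappa*L = 2 * 1.1090e+10 * 1.47e-9
= 32.6034
T = exp(-32.6034) = 6.926648e-15

6.926648e-15


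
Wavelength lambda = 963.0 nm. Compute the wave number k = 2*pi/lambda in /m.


k = 2 * pi / lambda
= 6.2832 / (963.0e-9)
= 6.2832 / 9.6300e-07
= 6.5246e+06 /m

6.5246e+06


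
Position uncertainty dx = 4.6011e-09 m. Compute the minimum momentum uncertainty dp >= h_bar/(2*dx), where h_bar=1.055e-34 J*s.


dp = h_bar / (2 * dx)
= 1.055e-34 / (2 * 4.6011e-09)
= 1.055e-34 / 9.2022e-09
= 1.1465e-26 kg*m/s

1.1465e-26


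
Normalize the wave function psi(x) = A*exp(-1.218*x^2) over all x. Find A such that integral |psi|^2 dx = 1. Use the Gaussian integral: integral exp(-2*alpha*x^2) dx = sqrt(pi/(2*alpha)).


integral |psi|^2 dx = A^2 * sqrt(pi/(2*alpha)) = 1
A^2 = sqrt(2*alpha/pi)
= sqrt(2 * 1.218 / pi)
= 0.88057
A = sqrt(0.88057)
= 0.9384

0.9384


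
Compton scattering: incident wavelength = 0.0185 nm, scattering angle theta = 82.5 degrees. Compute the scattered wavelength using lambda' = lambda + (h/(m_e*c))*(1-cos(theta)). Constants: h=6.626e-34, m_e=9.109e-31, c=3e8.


Compton wavelength: h/(m_e*c) = 2.4247e-12 m
d_lambda = 2.4247e-12 * (1 - cos(82.5 deg))
= 2.4247e-12 * 0.869474
= 2.1082e-12 m = 0.002108 nm
lambda' = 0.0185 + 0.002108
= 0.020608 nm

0.020608


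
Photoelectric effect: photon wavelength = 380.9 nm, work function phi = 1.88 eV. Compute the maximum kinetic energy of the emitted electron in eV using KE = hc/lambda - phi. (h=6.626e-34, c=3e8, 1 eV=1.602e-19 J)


E_photon = hc / lambda
= (6.626e-34)(3e8) / (380.9e-9)
= 5.2187e-19 J
= 3.2576 eV
KE = E_photon - phi
= 3.2576 - 1.88
= 1.3776 eV

1.3776


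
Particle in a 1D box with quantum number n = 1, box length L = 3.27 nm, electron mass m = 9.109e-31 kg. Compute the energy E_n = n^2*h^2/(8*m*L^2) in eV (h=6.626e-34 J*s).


E = n^2 * h^2 / (8 * m * L^2)
= 1^2 * (6.626e-34)^2 / (8 * 9.109e-31 * (3.27e-9)^2)
= 1 * 4.3904e-67 / (8 * 9.109e-31 * 1.0693e-17)
= 5.6344e-21 J
= 0.0352 eV

0.0352


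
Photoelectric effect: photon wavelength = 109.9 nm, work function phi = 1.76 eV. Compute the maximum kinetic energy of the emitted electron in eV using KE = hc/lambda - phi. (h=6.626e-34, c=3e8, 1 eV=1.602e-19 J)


E_photon = hc / lambda
= (6.626e-34)(3e8) / (109.9e-9)
= 1.8087e-18 J
= 11.2905 eV
KE = E_photon - phi
= 11.2905 - 1.76
= 9.5305 eV

9.5305


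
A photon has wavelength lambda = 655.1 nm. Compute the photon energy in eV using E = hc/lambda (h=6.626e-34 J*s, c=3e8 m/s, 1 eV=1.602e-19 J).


E = hc / lambda
= (6.626e-34)(3e8) / (655.1e-9)
= 1.9878e-25 / 6.5510e-07
= 3.0343e-19 J
Converting to eV: 3.0343e-19 / 1.602e-19
= 1.8941 eV

1.8941


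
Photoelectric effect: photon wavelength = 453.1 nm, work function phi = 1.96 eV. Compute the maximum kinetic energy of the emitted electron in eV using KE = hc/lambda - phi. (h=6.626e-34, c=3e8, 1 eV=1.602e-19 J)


E_photon = hc / lambda
= (6.626e-34)(3e8) / (453.1e-9)
= 4.3871e-19 J
= 2.7385 eV
KE = E_photon - phi
= 2.7385 - 1.96
= 0.7785 eV

0.7785


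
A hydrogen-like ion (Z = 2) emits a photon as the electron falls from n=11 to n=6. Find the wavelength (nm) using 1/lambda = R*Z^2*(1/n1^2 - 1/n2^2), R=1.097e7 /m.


1/lambda = R * Z^2 * (1/n1^2 - 1/n2^2)
= 1.097e7 * 2^2 * (1/6^2 - 1/11^2)
= 1.097e7 * 4 * (0.027778 - 0.008264)
= 8.5624e+05 /m
lambda = 1 / 8.5624e+05
= 1167.891 nm

1167.891


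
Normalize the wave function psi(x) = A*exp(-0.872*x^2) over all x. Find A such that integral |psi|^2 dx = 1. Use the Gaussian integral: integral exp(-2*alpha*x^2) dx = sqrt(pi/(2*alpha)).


integral |psi|^2 dx = A^2 * sqrt(pi/(2*alpha)) = 1
A^2 = sqrt(2*alpha/pi)
= sqrt(2 * 0.872 / pi)
= 0.745072
A = sqrt(0.745072)
= 0.8632

0.8632


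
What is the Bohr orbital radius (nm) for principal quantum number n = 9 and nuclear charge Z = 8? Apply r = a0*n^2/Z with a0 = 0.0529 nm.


r = a0 * n^2 / Z
= 0.0529 * 9^2 / 8
= 0.0529 * 81 / 8
= 0.5356 nm

0.5356


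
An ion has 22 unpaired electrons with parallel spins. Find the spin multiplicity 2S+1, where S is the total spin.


Total spin S = N * (1/2) = 22 * 0.5 = 11.0
Spin multiplicity = 2S + 1
= 2 * 11.0 + 1
= 23

23


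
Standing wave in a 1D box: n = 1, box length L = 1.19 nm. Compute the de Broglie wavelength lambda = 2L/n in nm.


lambda = 2L / n
= 2 * 1.19 / 1
= 2.38 / 1
= 2.38 nm

2.38


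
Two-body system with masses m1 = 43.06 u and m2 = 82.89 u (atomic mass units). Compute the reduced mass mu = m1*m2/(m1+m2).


mu = m1 * m2 / (m1 + m2)
= 43.06 * 82.89 / (43.06 + 82.89)
= 3569.2434 / 125.95
= 28.3386 u

28.3386


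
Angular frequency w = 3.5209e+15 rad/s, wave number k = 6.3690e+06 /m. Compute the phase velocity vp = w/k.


vp = w / k
= 3.5209e+15 / 6.3690e+06
= 5.5282e+08 m/s

5.5282e+08


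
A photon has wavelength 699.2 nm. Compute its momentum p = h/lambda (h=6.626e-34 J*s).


p = h / lambda
= 6.626e-34 / (699.2e-9)
= 6.626e-34 / 6.9920e-07
= 9.4765e-28 kg*m/s

9.4765e-28


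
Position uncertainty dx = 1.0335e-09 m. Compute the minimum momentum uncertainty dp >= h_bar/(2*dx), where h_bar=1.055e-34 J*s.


dp = h_bar / (2 * dx)
= 1.055e-34 / (2 * 1.0335e-09)
= 1.055e-34 / 2.0670e-09
= 5.1040e-26 kg*m/s

5.1040e-26


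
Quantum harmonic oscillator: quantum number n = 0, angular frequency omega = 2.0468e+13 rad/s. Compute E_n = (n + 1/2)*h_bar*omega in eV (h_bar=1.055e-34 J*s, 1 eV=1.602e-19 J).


E = (n + 1/2) * h_bar * omega
= (0 + 0.5) * 1.055e-34 * 2.0468e+13
= 0.5 * 2.1594e-21
= 1.0797e-21 J
= 0.0067 eV

0.0067


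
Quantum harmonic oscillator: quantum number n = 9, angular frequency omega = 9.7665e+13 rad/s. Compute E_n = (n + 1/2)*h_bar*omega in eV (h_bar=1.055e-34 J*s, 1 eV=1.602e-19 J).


E = (n + 1/2) * h_bar * omega
= (9 + 0.5) * 1.055e-34 * 9.7665e+13
= 9.5 * 1.0304e-20
= 9.7885e-20 J
= 0.611 eV

0.611


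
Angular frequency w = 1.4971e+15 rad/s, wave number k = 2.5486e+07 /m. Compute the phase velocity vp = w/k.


vp = w / k
= 1.4971e+15 / 2.5486e+07
= 5.8742e+07 m/s

5.8742e+07


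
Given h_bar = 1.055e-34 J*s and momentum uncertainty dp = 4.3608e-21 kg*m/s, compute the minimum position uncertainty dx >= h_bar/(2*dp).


dx = h_bar / (2 * dp)
= 1.055e-34 / (2 * 4.3608e-21)
= 1.055e-34 / 8.7216e-21
= 1.2096e-14 m

1.2096e-14


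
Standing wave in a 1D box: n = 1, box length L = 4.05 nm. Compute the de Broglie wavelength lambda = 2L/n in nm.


lambda = 2L / n
= 2 * 4.05 / 1
= 8.1 / 1
= 8.1 nm

8.1


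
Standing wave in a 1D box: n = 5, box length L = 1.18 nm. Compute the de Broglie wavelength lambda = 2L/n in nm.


lambda = 2L / n
= 2 * 1.18 / 5
= 2.36 / 5
= 0.472 nm

0.472


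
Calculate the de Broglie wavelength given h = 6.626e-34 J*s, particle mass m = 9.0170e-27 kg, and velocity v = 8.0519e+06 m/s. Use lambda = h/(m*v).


lambda = h / (m * v)
= 6.626e-34 / (9.0170e-27 * 8.0519e+06)
= 6.626e-34 / 7.2604e-20
= 9.1262e-15 m

9.1262e-15


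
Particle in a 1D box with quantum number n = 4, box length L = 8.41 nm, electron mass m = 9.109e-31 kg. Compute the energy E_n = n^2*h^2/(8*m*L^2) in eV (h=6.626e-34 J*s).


E = n^2 * h^2 / (8 * m * L^2)
= 4^2 * (6.626e-34)^2 / (8 * 9.109e-31 * (8.41e-9)^2)
= 16 * 4.3904e-67 / (8 * 9.109e-31 * 7.0728e-17)
= 1.3629e-20 J
= 0.0851 eV

0.0851


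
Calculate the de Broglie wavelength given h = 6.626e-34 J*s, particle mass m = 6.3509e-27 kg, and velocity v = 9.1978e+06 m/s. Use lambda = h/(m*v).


lambda = h / (m * v)
= 6.626e-34 / (6.3509e-27 * 9.1978e+06)
= 6.626e-34 / 5.8414e-20
= 1.1343e-14 m

1.1343e-14


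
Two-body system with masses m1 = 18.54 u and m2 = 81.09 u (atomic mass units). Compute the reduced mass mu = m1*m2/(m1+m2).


mu = m1 * m2 / (m1 + m2)
= 18.54 * 81.09 / (18.54 + 81.09)
= 1503.4086 / 99.63
= 15.0899 u

15.0899


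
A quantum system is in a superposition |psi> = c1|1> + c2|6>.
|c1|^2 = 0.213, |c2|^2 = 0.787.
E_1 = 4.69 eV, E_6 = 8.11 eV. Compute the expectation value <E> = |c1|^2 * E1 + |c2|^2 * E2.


<E> = |c1|^2 * E1 + |c2|^2 * E2
= 0.213 * 4.69 + 0.787 * 8.11
= 0.999 + 6.3826
= 7.3815 eV

7.3815


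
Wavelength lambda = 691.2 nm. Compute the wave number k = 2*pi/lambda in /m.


k = 2 * pi / lambda
= 6.2832 / (691.2e-9)
= 6.2832 / 6.9120e-07
= 9.0903e+06 /m

9.0903e+06


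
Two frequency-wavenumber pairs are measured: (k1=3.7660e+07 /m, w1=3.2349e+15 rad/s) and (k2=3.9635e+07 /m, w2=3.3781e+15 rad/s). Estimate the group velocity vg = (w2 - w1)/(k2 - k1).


vg = (w2 - w1) / (k2 - k1)
= (3.3781e+15 - 3.2349e+15) / (3.9635e+07 - 3.7660e+07)
= 1.4320e+14 / 1.9750e+06
= 7.2506e+07 m/s

7.2506e+07


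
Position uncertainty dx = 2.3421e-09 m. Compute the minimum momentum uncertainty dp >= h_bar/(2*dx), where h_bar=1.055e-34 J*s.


dp = h_bar / (2 * dx)
= 1.055e-34 / (2 * 2.3421e-09)
= 1.055e-34 / 4.6842e-09
= 2.2523e-26 kg*m/s

2.2523e-26


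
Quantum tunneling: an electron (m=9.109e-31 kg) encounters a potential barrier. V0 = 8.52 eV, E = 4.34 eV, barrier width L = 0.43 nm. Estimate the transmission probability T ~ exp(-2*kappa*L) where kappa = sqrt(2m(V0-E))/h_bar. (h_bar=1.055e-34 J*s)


V0 - E = 4.18 eV = 6.6964e-19 J
kappa = sqrt(2 * m * (V0-E)) / h_bar
= sqrt(2 * 9.109e-31 * 6.6964e-19) / 1.055e-34
= 1.0469e+10 /m
2*kappa*L = 2 * 1.0469e+10 * 0.43e-9
= 9.0036
T = exp(-9.0036) = 1.229675e-04

1.229675e-04


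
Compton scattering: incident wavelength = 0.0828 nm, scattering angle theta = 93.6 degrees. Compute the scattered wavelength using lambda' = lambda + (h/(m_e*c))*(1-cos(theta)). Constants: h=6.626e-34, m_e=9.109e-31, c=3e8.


Compton wavelength: h/(m_e*c) = 2.4247e-12 m
d_lambda = 2.4247e-12 * (1 - cos(93.6 deg))
= 2.4247e-12 * 1.062791
= 2.5770e-12 m = 0.002577 nm
lambda' = 0.0828 + 0.002577
= 0.085377 nm

0.085377


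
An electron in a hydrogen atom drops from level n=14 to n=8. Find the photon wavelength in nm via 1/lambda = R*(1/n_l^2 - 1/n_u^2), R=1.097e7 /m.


1/lambda = R * (1/n_l^2 - 1/n_u^2)
= 1.097e7 * (1/8^2 - 1/14^2)
= 1.097e7 * (0.015625 - 0.005102)
= 1.097e7 * 0.010523
= 1.1544e+05 /m
lambda = 1 / 1.1544e+05 = 8662.7441 nm

8662.7441


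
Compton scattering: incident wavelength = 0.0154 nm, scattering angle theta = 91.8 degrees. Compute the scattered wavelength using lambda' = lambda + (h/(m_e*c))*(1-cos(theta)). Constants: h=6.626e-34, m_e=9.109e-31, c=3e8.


Compton wavelength: h/(m_e*c) = 2.4247e-12 m
d_lambda = 2.4247e-12 * (1 - cos(91.8 deg))
= 2.4247e-12 * 1.031411
= 2.5009e-12 m = 0.002501 nm
lambda' = 0.0154 + 0.002501
= 0.017901 nm

0.017901


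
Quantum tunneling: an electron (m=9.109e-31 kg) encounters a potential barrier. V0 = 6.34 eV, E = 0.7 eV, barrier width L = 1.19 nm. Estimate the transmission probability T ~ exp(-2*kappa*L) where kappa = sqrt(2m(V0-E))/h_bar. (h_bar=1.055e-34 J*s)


V0 - E = 5.64 eV = 9.0353e-19 J
kappa = sqrt(2 * m * (V0-E)) / h_bar
= sqrt(2 * 9.109e-31 * 9.0353e-19) / 1.055e-34
= 1.2161e+10 /m
2*kappa*L = 2 * 1.2161e+10 * 1.19e-9
= 28.9431
T = exp(-28.9431) = 2.692488e-13

2.692488e-13


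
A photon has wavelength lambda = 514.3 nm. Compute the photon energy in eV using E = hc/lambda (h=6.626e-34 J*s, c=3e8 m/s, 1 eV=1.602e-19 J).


E = hc / lambda
= (6.626e-34)(3e8) / (514.3e-9)
= 1.9878e-25 / 5.1430e-07
= 3.8651e-19 J
Converting to eV: 3.8651e-19 / 1.602e-19
= 2.4126 eV

2.4126


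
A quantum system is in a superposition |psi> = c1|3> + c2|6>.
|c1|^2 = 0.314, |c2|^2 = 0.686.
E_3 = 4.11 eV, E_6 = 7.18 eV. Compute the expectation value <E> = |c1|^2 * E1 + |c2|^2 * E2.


<E> = |c1|^2 * E1 + |c2|^2 * E2
= 0.314 * 4.11 + 0.686 * 7.18
= 1.2905 + 4.9255
= 6.216 eV

6.216


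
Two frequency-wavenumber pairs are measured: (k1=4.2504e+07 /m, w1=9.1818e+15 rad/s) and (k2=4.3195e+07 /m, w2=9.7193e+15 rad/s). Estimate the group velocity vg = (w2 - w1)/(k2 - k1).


vg = (w2 - w1) / (k2 - k1)
= (9.7193e+15 - 9.1818e+15) / (4.3195e+07 - 4.2504e+07)
= 5.3750e+14 / 6.9100e+05
= 7.7786e+08 m/s

7.7786e+08


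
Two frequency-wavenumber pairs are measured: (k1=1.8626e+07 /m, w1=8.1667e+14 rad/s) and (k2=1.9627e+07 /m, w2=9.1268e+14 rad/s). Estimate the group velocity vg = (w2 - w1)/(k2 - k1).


vg = (w2 - w1) / (k2 - k1)
= (9.1268e+14 - 8.1667e+14) / (1.9627e+07 - 1.8626e+07)
= 9.6010e+13 / 1.0010e+06
= 9.5914e+07 m/s

9.5914e+07


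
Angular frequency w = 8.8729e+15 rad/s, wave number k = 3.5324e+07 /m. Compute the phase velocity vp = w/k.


vp = w / k
= 8.8729e+15 / 3.5324e+07
= 2.5119e+08 m/s

2.5119e+08


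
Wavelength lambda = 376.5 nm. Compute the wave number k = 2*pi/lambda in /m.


k = 2 * pi / lambda
= 6.2832 / (376.5e-9)
= 6.2832 / 3.7650e-07
= 1.6688e+07 /m

1.6688e+07


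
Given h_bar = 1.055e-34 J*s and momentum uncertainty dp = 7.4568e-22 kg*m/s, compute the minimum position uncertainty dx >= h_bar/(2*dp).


dx = h_bar / (2 * dp)
= 1.055e-34 / (2 * 7.4568e-22)
= 1.055e-34 / 1.4914e-21
= 7.0741e-14 m

7.0741e-14


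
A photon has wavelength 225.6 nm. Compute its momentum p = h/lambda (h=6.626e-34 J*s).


p = h / lambda
= 6.626e-34 / (225.6e-9)
= 6.626e-34 / 2.2560e-07
= 2.9371e-27 kg*m/s

2.9371e-27


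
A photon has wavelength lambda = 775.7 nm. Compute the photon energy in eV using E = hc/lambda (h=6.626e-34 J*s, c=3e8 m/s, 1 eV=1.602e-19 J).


E = hc / lambda
= (6.626e-34)(3e8) / (775.7e-9)
= 1.9878e-25 / 7.7570e-07
= 2.5626e-19 J
Converting to eV: 2.5626e-19 / 1.602e-19
= 1.5996 eV

1.5996


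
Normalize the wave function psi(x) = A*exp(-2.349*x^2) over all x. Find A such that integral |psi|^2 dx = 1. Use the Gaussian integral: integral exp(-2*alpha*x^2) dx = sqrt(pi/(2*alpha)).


integral |psi|^2 dx = A^2 * sqrt(pi/(2*alpha)) = 1
A^2 = sqrt(2*alpha/pi)
= sqrt(2 * 2.349 / pi)
= 1.222874
A = sqrt(1.222874)
= 1.1058

1.1058


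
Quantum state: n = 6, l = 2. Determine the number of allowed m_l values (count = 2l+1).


m_l ranges from -l to +l in integer steps
So m_l goes from -2 to +2
Count = 2l + 1 = 2*2 + 1
= 5

5


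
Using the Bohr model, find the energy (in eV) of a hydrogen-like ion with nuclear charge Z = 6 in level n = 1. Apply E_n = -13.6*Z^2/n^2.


E_n = -13.6 * Z^2 / n^2
= -13.6 * 6^2 / 1^2
= -13.6 * 36 / 1
= -489.6 eV

-489.6


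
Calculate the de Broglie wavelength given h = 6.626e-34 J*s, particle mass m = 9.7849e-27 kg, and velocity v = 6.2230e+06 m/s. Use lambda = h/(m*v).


lambda = h / (m * v)
= 6.626e-34 / (9.7849e-27 * 6.2230e+06)
= 6.626e-34 / 6.0891e-20
= 1.0882e-14 m

1.0882e-14


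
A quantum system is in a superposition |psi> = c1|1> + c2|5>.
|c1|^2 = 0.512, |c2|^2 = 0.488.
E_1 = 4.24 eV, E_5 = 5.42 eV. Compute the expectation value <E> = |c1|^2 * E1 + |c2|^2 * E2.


<E> = |c1|^2 * E1 + |c2|^2 * E2
= 0.512 * 4.24 + 0.488 * 5.42
= 2.1709 + 2.645
= 4.8158 eV

4.8158


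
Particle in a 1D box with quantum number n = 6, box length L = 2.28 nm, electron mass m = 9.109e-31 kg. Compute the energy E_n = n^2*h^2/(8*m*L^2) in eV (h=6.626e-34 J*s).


E = n^2 * h^2 / (8 * m * L^2)
= 6^2 * (6.626e-34)^2 / (8 * 9.109e-31 * (2.28e-9)^2)
= 36 * 4.3904e-67 / (8 * 9.109e-31 * 5.1984e-18)
= 4.1723e-19 J
= 2.6044 eV

2.6044


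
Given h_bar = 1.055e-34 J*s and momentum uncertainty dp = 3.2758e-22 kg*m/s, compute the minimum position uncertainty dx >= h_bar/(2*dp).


dx = h_bar / (2 * dp)
= 1.055e-34 / (2 * 3.2758e-22)
= 1.055e-34 / 6.5516e-22
= 1.6103e-13 m

1.6103e-13


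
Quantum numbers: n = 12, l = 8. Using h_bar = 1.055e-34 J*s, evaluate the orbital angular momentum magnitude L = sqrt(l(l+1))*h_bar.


L = sqrt(l*(l+1)) * h_bar
= sqrt(8 * 9) * 1.055e-34
= sqrt(72) * 1.055e-34
= 8.4853 * 1.055e-34
= 8.9520e-34 J*s

8.9520e-34


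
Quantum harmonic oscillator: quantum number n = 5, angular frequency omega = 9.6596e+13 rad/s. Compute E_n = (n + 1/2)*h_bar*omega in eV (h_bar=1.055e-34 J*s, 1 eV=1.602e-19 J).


E = (n + 1/2) * h_bar * omega
= (5 + 0.5) * 1.055e-34 * 9.6596e+13
= 5.5 * 1.0191e-20
= 5.6050e-20 J
= 0.3499 eV

0.3499


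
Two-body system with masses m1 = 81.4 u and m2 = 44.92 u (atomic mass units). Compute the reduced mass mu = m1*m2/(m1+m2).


mu = m1 * m2 / (m1 + m2)
= 81.4 * 44.92 / (81.4 + 44.92)
= 3656.488 / 126.32
= 28.9462 u

28.9462


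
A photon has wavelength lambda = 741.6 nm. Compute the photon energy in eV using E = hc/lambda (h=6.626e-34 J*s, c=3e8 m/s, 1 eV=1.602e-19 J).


E = hc / lambda
= (6.626e-34)(3e8) / (741.6e-9)
= 1.9878e-25 / 7.4160e-07
= 2.6804e-19 J
Converting to eV: 2.6804e-19 / 1.602e-19
= 1.6732 eV

1.6732


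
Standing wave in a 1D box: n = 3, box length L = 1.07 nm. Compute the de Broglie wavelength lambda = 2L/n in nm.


lambda = 2L / n
= 2 * 1.07 / 3
= 2.14 / 3
= 0.7133 nm

0.7133


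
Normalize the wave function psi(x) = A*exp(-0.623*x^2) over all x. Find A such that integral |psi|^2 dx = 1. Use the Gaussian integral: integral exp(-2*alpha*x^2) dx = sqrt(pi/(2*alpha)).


integral |psi|^2 dx = A^2 * sqrt(pi/(2*alpha)) = 1
A^2 = sqrt(2*alpha/pi)
= sqrt(2 * 0.623 / pi)
= 0.629773
A = sqrt(0.629773)
= 0.7936

0.7936


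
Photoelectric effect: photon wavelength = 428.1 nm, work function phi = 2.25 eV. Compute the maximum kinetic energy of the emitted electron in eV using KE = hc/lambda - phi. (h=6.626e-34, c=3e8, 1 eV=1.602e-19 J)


E_photon = hc / lambda
= (6.626e-34)(3e8) / (428.1e-9)
= 4.6433e-19 J
= 2.8984 eV
KE = E_photon - phi
= 2.8984 - 2.25
= 0.6484 eV

0.6484


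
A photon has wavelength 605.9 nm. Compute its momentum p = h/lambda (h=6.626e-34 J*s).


p = h / lambda
= 6.626e-34 / (605.9e-9)
= 6.626e-34 / 6.0590e-07
= 1.0936e-27 kg*m/s

1.0936e-27


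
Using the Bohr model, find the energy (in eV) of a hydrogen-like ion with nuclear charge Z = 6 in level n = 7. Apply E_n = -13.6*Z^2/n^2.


E_n = -13.6 * Z^2 / n^2
= -13.6 * 6^2 / 7^2
= -13.6 * 36 / 49
= -9.9918 eV

-9.9918


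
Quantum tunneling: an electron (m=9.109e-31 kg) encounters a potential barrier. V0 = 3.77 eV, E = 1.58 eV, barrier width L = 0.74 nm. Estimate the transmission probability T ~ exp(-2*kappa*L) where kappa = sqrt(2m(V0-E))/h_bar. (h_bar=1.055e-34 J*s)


V0 - E = 2.19 eV = 3.5084e-19 J
kappa = sqrt(2 * m * (V0-E)) / h_bar
= sqrt(2 * 9.109e-31 * 3.5084e-19) / 1.055e-34
= 7.5779e+09 /m
2*kappa*L = 2 * 7.5779e+09 * 0.74e-9
= 11.2154
T = exp(-11.2154) = 1.346587e-05

1.346587e-05


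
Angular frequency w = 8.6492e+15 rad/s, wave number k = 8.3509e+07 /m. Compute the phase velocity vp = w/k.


vp = w / k
= 8.6492e+15 / 8.3509e+07
= 1.0357e+08 m/s

1.0357e+08


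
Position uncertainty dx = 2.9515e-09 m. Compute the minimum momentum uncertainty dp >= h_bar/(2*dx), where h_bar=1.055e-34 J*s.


dp = h_bar / (2 * dx)
= 1.055e-34 / (2 * 2.9515e-09)
= 1.055e-34 / 5.9030e-09
= 1.7872e-26 kg*m/s

1.7872e-26


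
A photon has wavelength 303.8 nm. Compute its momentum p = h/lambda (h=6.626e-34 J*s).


p = h / lambda
= 6.626e-34 / (303.8e-9)
= 6.626e-34 / 3.0380e-07
= 2.1810e-27 kg*m/s

2.1810e-27


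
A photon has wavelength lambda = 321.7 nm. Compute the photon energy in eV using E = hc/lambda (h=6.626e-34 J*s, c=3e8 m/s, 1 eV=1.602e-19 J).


E = hc / lambda
= (6.626e-34)(3e8) / (321.7e-9)
= 1.9878e-25 / 3.2170e-07
= 6.1790e-19 J
Converting to eV: 6.1790e-19 / 1.602e-19
= 3.8571 eV

3.8571


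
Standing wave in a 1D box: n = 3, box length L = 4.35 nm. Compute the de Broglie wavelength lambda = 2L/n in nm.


lambda = 2L / n
= 2 * 4.35 / 3
= 8.7 / 3
= 2.9 nm

2.9


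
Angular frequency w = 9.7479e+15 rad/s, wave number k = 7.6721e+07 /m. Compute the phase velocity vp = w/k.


vp = w / k
= 9.7479e+15 / 7.6721e+07
= 1.2706e+08 m/s

1.2706e+08


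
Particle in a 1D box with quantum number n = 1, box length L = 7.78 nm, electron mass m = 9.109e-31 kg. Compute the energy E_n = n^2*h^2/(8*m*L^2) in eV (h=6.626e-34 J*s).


E = n^2 * h^2 / (8 * m * L^2)
= 1^2 * (6.626e-34)^2 / (8 * 9.109e-31 * (7.78e-9)^2)
= 1 * 4.3904e-67 / (8 * 9.109e-31 * 6.0528e-17)
= 9.9537e-22 J
= 0.0062 eV

0.0062


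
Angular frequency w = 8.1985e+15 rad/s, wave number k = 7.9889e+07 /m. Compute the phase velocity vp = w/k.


vp = w / k
= 8.1985e+15 / 7.9889e+07
= 1.0262e+08 m/s

1.0262e+08


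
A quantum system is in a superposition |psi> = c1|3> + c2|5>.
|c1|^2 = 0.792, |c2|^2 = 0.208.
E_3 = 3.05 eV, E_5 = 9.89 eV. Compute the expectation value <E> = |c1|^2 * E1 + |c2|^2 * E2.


<E> = |c1|^2 * E1 + |c2|^2 * E2
= 0.792 * 3.05 + 0.208 * 9.89
= 2.4156 + 2.0571
= 4.4727 eV

4.4727


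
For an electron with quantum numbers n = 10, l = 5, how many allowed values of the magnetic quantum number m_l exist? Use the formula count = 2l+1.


m_l ranges from -l to +l in integer steps
So m_l goes from -5 to +5
Count = 2l + 1 = 2*5 + 1
= 11

11


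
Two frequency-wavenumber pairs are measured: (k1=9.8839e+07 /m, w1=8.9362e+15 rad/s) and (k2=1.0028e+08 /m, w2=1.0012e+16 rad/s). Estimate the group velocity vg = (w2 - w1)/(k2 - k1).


vg = (w2 - w1) / (k2 - k1)
= (1.0012e+16 - 8.9362e+15) / (1.0028e+08 - 9.8839e+07)
= 1.0758e+15 / 1.4410e+06
= 7.4656e+08 m/s

7.4656e+08


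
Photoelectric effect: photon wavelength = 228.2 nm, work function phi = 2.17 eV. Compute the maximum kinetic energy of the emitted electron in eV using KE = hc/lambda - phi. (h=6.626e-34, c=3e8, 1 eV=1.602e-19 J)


E_photon = hc / lambda
= (6.626e-34)(3e8) / (228.2e-9)
= 8.7108e-19 J
= 5.4374 eV
KE = E_photon - phi
= 5.4374 - 2.17
= 3.2674 eV

3.2674


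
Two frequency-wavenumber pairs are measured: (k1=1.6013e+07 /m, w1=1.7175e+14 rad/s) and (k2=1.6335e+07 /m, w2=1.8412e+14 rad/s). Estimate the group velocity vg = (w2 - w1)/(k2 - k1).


vg = (w2 - w1) / (k2 - k1)
= (1.8412e+14 - 1.7175e+14) / (1.6335e+07 - 1.6013e+07)
= 1.2370e+13 / 3.2200e+05
= 3.8416e+07 m/s

3.8416e+07


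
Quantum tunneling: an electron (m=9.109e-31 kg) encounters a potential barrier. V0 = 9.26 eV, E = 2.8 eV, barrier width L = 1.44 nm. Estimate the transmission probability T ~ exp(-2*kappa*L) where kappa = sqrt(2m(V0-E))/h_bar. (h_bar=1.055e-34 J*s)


V0 - E = 6.46 eV = 1.0349e-18 J
kappa = sqrt(2 * m * (V0-E)) / h_bar
= sqrt(2 * 9.109e-31 * 1.0349e-18) / 1.055e-34
= 1.3015e+10 /m
2*kappa*L = 2 * 1.3015e+10 * 1.44e-9
= 37.4833
T = exp(-37.4833) = 5.262679e-17

5.262679e-17


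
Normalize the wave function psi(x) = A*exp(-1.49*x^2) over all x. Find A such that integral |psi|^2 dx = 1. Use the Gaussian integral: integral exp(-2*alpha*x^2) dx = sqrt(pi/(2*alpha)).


integral |psi|^2 dx = A^2 * sqrt(pi/(2*alpha)) = 1
A^2 = sqrt(2*alpha/pi)
= sqrt(2 * 1.49 / pi)
= 0.973942
A = sqrt(0.973942)
= 0.9869

0.9869


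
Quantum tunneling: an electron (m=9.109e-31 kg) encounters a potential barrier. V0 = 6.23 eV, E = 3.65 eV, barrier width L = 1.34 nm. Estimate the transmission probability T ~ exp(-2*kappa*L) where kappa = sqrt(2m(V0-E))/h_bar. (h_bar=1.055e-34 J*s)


V0 - E = 2.58 eV = 4.1332e-19 J
kappa = sqrt(2 * m * (V0-E)) / h_bar
= sqrt(2 * 9.109e-31 * 4.1332e-19) / 1.055e-34
= 8.2251e+09 /m
2*kappa*L = 2 * 8.2251e+09 * 1.34e-9
= 22.0432
T = exp(-22.0432) = 2.671644e-10

2.671644e-10


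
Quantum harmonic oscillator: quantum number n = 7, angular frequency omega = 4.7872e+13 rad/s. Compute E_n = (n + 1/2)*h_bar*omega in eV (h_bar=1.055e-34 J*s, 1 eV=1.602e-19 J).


E = (n + 1/2) * h_bar * omega
= (7 + 0.5) * 1.055e-34 * 4.7872e+13
= 7.5 * 5.0505e-21
= 3.7879e-20 J
= 0.2364 eV

0.2364


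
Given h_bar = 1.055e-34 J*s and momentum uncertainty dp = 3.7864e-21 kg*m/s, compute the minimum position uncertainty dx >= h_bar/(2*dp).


dx = h_bar / (2 * dp)
= 1.055e-34 / (2 * 3.7864e-21)
= 1.055e-34 / 7.5728e-21
= 1.3931e-14 m

1.3931e-14


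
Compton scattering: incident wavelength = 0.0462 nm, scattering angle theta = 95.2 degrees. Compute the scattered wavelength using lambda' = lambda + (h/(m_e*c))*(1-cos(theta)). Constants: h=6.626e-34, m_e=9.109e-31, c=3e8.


Compton wavelength: h/(m_e*c) = 2.4247e-12 m
d_lambda = 2.4247e-12 * (1 - cos(95.2 deg))
= 2.4247e-12 * 1.090633
= 2.6445e-12 m = 0.002644 nm
lambda' = 0.0462 + 0.002644
= 0.048844 nm

0.048844


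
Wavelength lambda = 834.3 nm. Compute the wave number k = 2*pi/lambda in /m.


k = 2 * pi / lambda
= 6.2832 / (834.3e-9)
= 6.2832 / 8.3430e-07
= 7.5311e+06 /m

7.5311e+06


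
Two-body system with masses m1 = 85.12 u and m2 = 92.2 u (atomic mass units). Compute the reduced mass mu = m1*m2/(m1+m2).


mu = m1 * m2 / (m1 + m2)
= 85.12 * 92.2 / (85.12 + 92.2)
= 7848.064 / 177.32
= 44.2593 u

44.2593


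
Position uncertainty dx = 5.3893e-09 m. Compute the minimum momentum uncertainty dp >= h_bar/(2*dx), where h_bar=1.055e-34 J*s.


dp = h_bar / (2 * dx)
= 1.055e-34 / (2 * 5.3893e-09)
= 1.055e-34 / 1.0779e-08
= 9.7879e-27 kg*m/s

9.7879e-27


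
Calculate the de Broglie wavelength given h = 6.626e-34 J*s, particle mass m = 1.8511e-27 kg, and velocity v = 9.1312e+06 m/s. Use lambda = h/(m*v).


lambda = h / (m * v)
= 6.626e-34 / (1.8511e-27 * 9.1312e+06)
= 6.626e-34 / 1.6903e-20
= 3.9201e-14 m

3.9201e-14


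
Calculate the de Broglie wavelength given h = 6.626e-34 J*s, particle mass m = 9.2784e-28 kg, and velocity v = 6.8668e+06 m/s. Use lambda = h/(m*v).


lambda = h / (m * v)
= 6.626e-34 / (9.2784e-28 * 6.8668e+06)
= 6.626e-34 / 6.3713e-21
= 1.0400e-13 m

1.0400e-13


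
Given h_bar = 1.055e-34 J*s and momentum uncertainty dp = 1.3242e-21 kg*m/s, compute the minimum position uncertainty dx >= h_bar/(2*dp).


dx = h_bar / (2 * dp)
= 1.055e-34 / (2 * 1.3242e-21)
= 1.055e-34 / 2.6484e-21
= 3.9835e-14 m

3.9835e-14


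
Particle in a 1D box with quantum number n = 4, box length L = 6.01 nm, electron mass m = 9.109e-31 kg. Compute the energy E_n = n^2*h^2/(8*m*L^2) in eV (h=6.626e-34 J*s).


E = n^2 * h^2 / (8 * m * L^2)
= 4^2 * (6.626e-34)^2 / (8 * 9.109e-31 * (6.01e-9)^2)
= 16 * 4.3904e-67 / (8 * 9.109e-31 * 3.6120e-17)
= 2.6688e-20 J
= 0.1666 eV

0.1666


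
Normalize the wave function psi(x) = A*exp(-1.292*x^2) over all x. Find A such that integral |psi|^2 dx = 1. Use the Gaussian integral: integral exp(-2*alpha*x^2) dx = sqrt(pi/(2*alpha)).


integral |psi|^2 dx = A^2 * sqrt(pi/(2*alpha)) = 1
A^2 = sqrt(2*alpha/pi)
= sqrt(2 * 1.292 / pi)
= 0.906925
A = sqrt(0.906925)
= 0.9523

0.9523


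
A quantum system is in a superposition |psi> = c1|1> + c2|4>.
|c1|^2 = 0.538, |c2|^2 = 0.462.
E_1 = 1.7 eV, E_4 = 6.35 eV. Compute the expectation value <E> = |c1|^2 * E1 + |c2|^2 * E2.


<E> = |c1|^2 * E1 + |c2|^2 * E2
= 0.538 * 1.7 + 0.462 * 6.35
= 0.9146 + 2.9337
= 3.8483 eV

3.8483


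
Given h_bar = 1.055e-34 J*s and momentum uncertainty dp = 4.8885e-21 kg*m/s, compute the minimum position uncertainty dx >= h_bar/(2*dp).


dx = h_bar / (2 * dp)
= 1.055e-34 / (2 * 4.8885e-21)
= 1.055e-34 / 9.7770e-21
= 1.0791e-14 m

1.0791e-14


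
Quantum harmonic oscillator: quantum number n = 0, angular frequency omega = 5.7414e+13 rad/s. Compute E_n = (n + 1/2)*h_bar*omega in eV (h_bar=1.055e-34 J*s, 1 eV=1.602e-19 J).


E = (n + 1/2) * h_bar * omega
= (0 + 0.5) * 1.055e-34 * 5.7414e+13
= 0.5 * 6.0572e-21
= 3.0286e-21 J
= 0.0189 eV

0.0189


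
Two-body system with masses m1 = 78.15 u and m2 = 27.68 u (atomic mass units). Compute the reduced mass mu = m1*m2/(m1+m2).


mu = m1 * m2 / (m1 + m2)
= 78.15 * 27.68 / (78.15 + 27.68)
= 2163.192 / 105.83
= 20.4403 u

20.4403


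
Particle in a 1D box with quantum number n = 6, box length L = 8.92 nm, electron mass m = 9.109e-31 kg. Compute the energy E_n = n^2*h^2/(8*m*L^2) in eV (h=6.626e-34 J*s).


E = n^2 * h^2 / (8 * m * L^2)
= 6^2 * (6.626e-34)^2 / (8 * 9.109e-31 * (8.92e-9)^2)
= 36 * 4.3904e-67 / (8 * 9.109e-31 * 7.9566e-17)
= 2.7259e-20 J
= 0.1702 eV

0.1702


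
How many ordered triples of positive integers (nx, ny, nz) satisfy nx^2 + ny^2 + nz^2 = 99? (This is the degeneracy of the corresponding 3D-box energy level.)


Enumerate all (nx, ny, nz) with nx^2 + ny^2 + nz^2 = 99:
(1,7,7)
(3,3,9)
(3,9,3)
(5,5,7)
(5,7,5)
(7,1,7)
(7,5,5)
(7,7,1)
(9,3,3)
Total degeneracy = 9

9


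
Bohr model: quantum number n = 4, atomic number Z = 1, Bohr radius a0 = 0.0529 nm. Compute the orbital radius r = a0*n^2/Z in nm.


r = a0 * n^2 / Z
= 0.0529 * 4^2 / 1
= 0.0529 * 16 / 1
= 0.8464 nm

0.8464


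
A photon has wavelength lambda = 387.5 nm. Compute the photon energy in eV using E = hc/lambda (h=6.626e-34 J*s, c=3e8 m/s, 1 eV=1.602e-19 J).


E = hc / lambda
= (6.626e-34)(3e8) / (387.5e-9)
= 1.9878e-25 / 3.8750e-07
= 5.1298e-19 J
Converting to eV: 5.1298e-19 / 1.602e-19
= 3.2021 eV

3.2021


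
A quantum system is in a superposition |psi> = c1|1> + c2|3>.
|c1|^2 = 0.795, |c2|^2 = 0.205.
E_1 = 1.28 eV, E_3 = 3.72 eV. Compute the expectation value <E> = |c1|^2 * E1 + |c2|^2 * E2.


<E> = |c1|^2 * E1 + |c2|^2 * E2
= 0.795 * 1.28 + 0.205 * 3.72
= 1.0176 + 0.7626
= 1.7802 eV

1.7802


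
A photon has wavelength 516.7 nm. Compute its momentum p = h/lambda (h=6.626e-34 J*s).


p = h / lambda
= 6.626e-34 / (516.7e-9)
= 6.626e-34 / 5.1670e-07
= 1.2824e-27 kg*m/s

1.2824e-27


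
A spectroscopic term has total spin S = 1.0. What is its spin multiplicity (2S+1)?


Spin multiplicity = 2S + 1
= 2 * 1.0 + 1
= 2.0 + 1
= 3

3


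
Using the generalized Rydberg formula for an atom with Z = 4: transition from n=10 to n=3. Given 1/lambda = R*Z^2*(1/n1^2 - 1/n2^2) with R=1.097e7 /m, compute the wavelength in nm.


1/lambda = R * Z^2 * (1/n1^2 - 1/n2^2)
= 1.097e7 * 4^2 * (1/3^2 - 1/10^2)
= 1.097e7 * 16 * (0.111111 - 0.01)
= 1.7747e+07 /m
lambda = 1 / 1.7747e+07
= 56.3475 nm

56.3475


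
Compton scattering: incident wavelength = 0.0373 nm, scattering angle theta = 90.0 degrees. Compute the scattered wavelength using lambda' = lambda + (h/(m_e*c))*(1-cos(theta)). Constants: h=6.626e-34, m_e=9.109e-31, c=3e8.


Compton wavelength: h/(m_e*c) = 2.4247e-12 m
d_lambda = 2.4247e-12 * (1 - cos(90.0 deg))
= 2.4247e-12 * 1.0
= 2.4247e-12 m = 0.002425 nm
lambda' = 0.0373 + 0.002425
= 0.039725 nm

0.039725


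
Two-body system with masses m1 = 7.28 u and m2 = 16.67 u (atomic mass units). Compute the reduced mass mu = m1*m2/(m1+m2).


mu = m1 * m2 / (m1 + m2)
= 7.28 * 16.67 / (7.28 + 16.67)
= 121.3576 / 23.95
= 5.0671 u

5.0671


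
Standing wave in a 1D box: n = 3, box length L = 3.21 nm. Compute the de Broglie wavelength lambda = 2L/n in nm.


lambda = 2L / n
= 2 * 3.21 / 3
= 6.42 / 3
= 2.14 nm

2.14


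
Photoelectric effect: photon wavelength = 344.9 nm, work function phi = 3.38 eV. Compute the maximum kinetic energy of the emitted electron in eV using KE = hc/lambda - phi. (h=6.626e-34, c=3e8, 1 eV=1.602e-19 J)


E_photon = hc / lambda
= (6.626e-34)(3e8) / (344.9e-9)
= 5.7634e-19 J
= 3.5976 eV
KE = E_photon - phi
= 3.5976 - 3.38
= 0.2176 eV

0.2176


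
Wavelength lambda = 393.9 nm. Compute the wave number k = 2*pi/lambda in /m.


k = 2 * pi / lambda
= 6.2832 / (393.9e-9)
= 6.2832 / 3.9390e-07
= 1.5951e+07 /m

1.5951e+07


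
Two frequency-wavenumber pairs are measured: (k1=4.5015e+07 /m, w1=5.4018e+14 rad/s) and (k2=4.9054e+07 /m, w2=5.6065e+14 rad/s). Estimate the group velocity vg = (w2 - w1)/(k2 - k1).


vg = (w2 - w1) / (k2 - k1)
= (5.6065e+14 - 5.4018e+14) / (4.9054e+07 - 4.5015e+07)
= 2.0470e+13 / 4.0390e+06
= 5.0681e+06 m/s

5.0681e+06


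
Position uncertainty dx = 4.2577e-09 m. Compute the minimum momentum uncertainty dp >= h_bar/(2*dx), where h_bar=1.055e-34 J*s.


dp = h_bar / (2 * dx)
= 1.055e-34 / (2 * 4.2577e-09)
= 1.055e-34 / 8.5154e-09
= 1.2389e-26 kg*m/s

1.2389e-26


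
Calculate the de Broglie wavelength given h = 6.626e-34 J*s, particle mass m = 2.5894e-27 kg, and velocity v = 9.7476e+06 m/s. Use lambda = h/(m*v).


lambda = h / (m * v)
= 6.626e-34 / (2.5894e-27 * 9.7476e+06)
= 6.626e-34 / 2.5240e-20
= 2.6252e-14 m

2.6252e-14


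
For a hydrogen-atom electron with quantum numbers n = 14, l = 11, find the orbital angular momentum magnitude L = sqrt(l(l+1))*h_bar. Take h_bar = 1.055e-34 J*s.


L = sqrt(l*(l+1)) * h_bar
= sqrt(11 * 12) * 1.055e-34
= sqrt(132) * 1.055e-34
= 11.4891 * 1.055e-34
= 1.2121e-33 J*s

1.2121e-33


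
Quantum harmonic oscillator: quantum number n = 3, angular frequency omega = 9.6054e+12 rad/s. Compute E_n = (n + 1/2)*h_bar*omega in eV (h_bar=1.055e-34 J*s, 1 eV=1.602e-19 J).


E = (n + 1/2) * h_bar * omega
= (3 + 0.5) * 1.055e-34 * 9.6054e+12
= 3.5 * 1.0134e-21
= 3.5468e-21 J
= 0.0221 eV

0.0221


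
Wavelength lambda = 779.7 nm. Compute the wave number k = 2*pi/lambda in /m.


k = 2 * pi / lambda
= 6.2832 / (779.7e-9)
= 6.2832 / 7.7970e-07
= 8.0585e+06 /m

8.0585e+06


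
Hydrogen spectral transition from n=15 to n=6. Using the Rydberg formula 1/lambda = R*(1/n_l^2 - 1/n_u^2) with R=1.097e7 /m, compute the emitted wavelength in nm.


1/lambda = R * (1/n_l^2 - 1/n_u^2)
= 1.097e7 * (1/6^2 - 1/15^2)
= 1.097e7 * (0.027778 - 0.004444)
= 1.097e7 * 0.023333
= 2.5597e+05 /m
lambda = 1 / 2.5597e+05 = 3906.7587 nm

3906.7587


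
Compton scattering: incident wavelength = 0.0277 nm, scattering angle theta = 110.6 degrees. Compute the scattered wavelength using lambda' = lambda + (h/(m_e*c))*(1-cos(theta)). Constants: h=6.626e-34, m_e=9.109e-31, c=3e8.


Compton wavelength: h/(m_e*c) = 2.4247e-12 m
d_lambda = 2.4247e-12 * (1 - cos(110.6 deg))
= 2.4247e-12 * 1.351842
= 3.2778e-12 m = 0.003278 nm
lambda' = 0.0277 + 0.003278
= 0.030978 nm

0.030978


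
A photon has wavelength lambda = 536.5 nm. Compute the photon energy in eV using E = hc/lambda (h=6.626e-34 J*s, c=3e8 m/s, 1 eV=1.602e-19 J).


E = hc / lambda
= (6.626e-34)(3e8) / (536.5e-9)
= 1.9878e-25 / 5.3650e-07
= 3.7051e-19 J
Converting to eV: 3.7051e-19 / 1.602e-19
= 2.3128 eV

2.3128


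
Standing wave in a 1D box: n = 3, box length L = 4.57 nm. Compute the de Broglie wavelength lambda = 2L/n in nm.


lambda = 2L / n
= 2 * 4.57 / 3
= 9.14 / 3
= 3.0467 nm

3.0467


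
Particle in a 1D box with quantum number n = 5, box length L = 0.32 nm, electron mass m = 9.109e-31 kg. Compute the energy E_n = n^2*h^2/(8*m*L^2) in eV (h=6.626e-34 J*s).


E = n^2 * h^2 / (8 * m * L^2)
= 5^2 * (6.626e-34)^2 / (8 * 9.109e-31 * (0.32e-9)^2)
= 25 * 4.3904e-67 / (8 * 9.109e-31 * 1.0240e-19)
= 1.4709e-17 J
= 91.8163 eV

91.8163
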